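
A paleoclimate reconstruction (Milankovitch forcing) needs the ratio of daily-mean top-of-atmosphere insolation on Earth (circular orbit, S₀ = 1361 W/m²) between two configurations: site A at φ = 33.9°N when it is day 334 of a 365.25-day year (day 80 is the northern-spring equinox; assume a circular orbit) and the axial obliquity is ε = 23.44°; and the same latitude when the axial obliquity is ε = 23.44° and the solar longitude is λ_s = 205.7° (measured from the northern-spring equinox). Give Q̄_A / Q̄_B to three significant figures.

Q̄_A / Q̄_B ≈ 0.699

— Configuration A (φ=+33.9°):
Solar longitude: λ_s = 360° × (334 − 80)/365.25 = 250.349°.
sin δ = sin 23.44° × sin 250.349° = -0.37462, so δ = -22.001°.
cos H₀ = −tan(+33.9°) tan(-22.001°) = 0.2715, H₀ = 1.2958 rad.
Bracket: H₀ sin φ sin δ + cos φ cos δ sin H₀ = 1.2958×0.55775×-0.37462 + 0.83001×0.92718×0.96244 = -0.270750 + 0.740664 = 0.469914.
Q̄ = (S₀/π) × [bracket] = (1361/π) × 0.469914 = 203.58 W/m².
— Configuration B (φ=+33.9°):
Solar declination: sin δ = sin ε · sin λ_s = sin 23.44° × sin 205.7° = -0.17250, so δ = -9.933°.
cos H₀ = −tan(+33.9°) tan(-9.933°) = 0.1177, H₀ = 1.4528 rad.
Bracket: H₀ sin φ sin δ + cos φ cos δ sin H₀ = 1.4528×0.55775×-0.17250 + 0.83001×0.98501×0.99305 = -0.139777 + 0.811886 = 0.672109.
Q̄ = (S₀/π) × [bracket] = (1361/π) × 0.672109 = 291.17 W/m².
Ratio Q̄_A / Q̄_B = 203.58 / 291.17 = 0.6992.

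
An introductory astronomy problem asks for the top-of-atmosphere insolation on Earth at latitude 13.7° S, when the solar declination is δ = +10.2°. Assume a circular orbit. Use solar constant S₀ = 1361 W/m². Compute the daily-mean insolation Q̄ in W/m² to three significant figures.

cos H₀ = −tan(-13.7°) tan(+10.200°) = 0.0439, H₀ = 1.5269 rad.
Bracket: H₀ sin φ sin δ + cos φ cos δ sin H₀ = 1.5269×-0.23684×0.17708 + 0.97155×0.98420×0.99904 = -0.064038 + 0.955282 = 0.891244.
Q̄ = (S₀/π) × [bracket] = (1361/π) × 0.891244 = 386.1 W/m².

Q̄ ≈ 386 W/m²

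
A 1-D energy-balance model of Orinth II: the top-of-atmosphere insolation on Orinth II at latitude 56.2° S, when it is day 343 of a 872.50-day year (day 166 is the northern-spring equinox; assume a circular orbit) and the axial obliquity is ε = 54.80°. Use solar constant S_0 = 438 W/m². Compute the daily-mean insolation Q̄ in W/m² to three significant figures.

Q̄ ≈ 0.00 W/m²

Solar longitude: L_s = 360° × (343 − 166)/872.50 = 73.032°.
sin δ = sin 54.80° × sin 73.032° = 0.78157, so δ = +51.405°.
cos h₀ = −tan(-56.2°) tan(+51.405°) = 1.8715 ≥ 1 ⇒ polar night, h₀ = 0 and Q̄ = 0.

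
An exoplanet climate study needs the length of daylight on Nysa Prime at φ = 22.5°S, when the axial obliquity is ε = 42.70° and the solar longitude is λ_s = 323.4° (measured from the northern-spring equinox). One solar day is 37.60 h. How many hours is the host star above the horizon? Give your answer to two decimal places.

21.00 h

Solar declination: sin δ = sin ε · sin λ_s = sin 42.70° × sin 323.4° = -0.40434, so δ = -23.850°.
cos H₀ = −tan φ · tan δ = −tan(-22.5°) × tan(-23.850°) = -0.1831, so H₀ = 1.7550 rad = 100.55°.
Daylight = 2H₀/(2π) × 37.60 h = (1.7550/π) × 37.60 = 21.00 h.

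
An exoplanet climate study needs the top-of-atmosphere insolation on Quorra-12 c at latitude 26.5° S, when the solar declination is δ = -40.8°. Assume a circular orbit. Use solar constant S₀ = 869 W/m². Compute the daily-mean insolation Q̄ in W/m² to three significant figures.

cos H₀ = −tan(-26.5°) tan(-40.800°) = -0.4304, H₀ = 2.0157 rad.
Bracket: H₀ sin φ sin δ + cos φ cos δ sin H₀ = 2.0157×-0.44620×-0.65342 + 0.89493×0.75700×0.90266 = 0.587689 + 0.611518 = 1.199207.
Q̄ = (S₀/π) × [bracket] = (869/π) × 1.199207 = 331.7 W/m².

Q̄ ≈ 332 W/m²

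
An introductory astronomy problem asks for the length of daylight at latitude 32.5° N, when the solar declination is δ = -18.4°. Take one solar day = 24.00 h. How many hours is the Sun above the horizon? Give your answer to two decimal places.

10.37 h

cos H₀ = −tan φ · tan δ = −tan(+32.5°) × tan(-18.400°) = 0.2119, so H₀ = 1.3573 rad = 77.76°.
Daylight = 2H₀/(2π) × 24.00 h = (1.3573/π) × 24.00 = 10.37 h.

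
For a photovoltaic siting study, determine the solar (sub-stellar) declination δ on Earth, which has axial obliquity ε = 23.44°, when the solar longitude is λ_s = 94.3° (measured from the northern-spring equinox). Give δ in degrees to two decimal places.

δ = +23.37°

sin δ = sin ε · sin λ_s = sin 23.44° × sin 94.3° = 0.396669.
δ = arcsin(0.396669) = +23.37°.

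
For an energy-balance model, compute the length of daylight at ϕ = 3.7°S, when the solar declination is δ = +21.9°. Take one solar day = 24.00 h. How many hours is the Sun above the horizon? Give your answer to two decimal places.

11.80 h

cos h₀ = −tan ϕ · tan δ = −tan(-3.7°) × tan(+21.900°) = 0.0260, so h₀ = 1.5448 rad = 88.51°.
Daylight = 2h₀/(2π) × 24.00 h = (1.5448/π) × 24.00 = 11.80 h.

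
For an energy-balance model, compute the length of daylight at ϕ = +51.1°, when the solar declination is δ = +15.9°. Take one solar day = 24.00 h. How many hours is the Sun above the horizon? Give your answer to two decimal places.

cos h₀ = −tan ϕ · tan δ = −tan(+51.1°) × tan(+15.900°) = -0.3530, so h₀ = 1.9316 rad = 110.67°.
Daylight = 2h₀/(2π) × 24.00 h = (1.9316/π) × 24.00 = 14.76 h.

14.76 h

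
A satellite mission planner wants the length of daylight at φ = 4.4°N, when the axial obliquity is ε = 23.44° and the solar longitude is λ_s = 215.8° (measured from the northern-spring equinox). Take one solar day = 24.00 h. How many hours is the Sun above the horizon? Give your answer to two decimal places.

11.86 h

Solar declination: sin δ = sin ε · sin λ_s = sin 23.44° × sin 215.8° = -0.23269, so δ = -13.455°.
cos H₀ = −tan φ · tan δ = −tan(+4.4°) × tan(-13.455°) = 0.0184, so H₀ = 1.5524 rad = 88.95°.
Daylight = 2H₀/(2π) × 24.00 h = (1.5524/π) × 24.00 = 11.86 h.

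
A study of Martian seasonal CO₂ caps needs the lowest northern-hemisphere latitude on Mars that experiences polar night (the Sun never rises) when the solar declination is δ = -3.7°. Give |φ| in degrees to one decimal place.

Polar night requires cos H₀ = −tan φ tan δ ≥ 1, i.e. tan φ tan δ ≤ −1.
The boundary is |tan φ| · |tan δ| = 1, so |φ| = 90° − |δ| = 90° − 3.7° = 86.3° in the northern hemisphere.

|φ| = 86.3°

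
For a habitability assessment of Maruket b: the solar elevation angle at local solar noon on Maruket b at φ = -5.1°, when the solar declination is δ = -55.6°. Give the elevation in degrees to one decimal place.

At local noon the hour angle is zero, so the zenith angle equals |φ − δ| = |-5.1° − (-55.600°)| = 50.500°.
Elevation = 90° − 50.500° = 39.5°.

39.5°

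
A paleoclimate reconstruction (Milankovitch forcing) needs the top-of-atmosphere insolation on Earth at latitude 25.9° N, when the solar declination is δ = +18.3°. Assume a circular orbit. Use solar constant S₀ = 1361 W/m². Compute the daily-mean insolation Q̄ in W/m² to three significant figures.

Q̄ ≈ 468 W/m²

cos H₀ = −tan(+25.9°) tan(+18.300°) = -0.1606, H₀ = 1.7321 rad.
Bracket: H₀ sin φ sin δ + cos φ cos δ sin H₀ = 1.7321×0.43680×0.31399 + 0.89956×0.94943×0.98702 = 0.237559 + 0.842983 = 1.080542.
Q̄ = (S₀/π) × [bracket] = (1361/π) × 1.080542 = 468.1 W/m².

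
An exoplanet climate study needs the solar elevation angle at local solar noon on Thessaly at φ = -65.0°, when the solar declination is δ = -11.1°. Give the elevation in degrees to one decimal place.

At local noon the hour angle is zero, so the zenith angle equals |φ − δ| = |-65.0° − (-11.100°)| = 53.900°.
Elevation = 90° − 53.900° = 36.1°.

36.1°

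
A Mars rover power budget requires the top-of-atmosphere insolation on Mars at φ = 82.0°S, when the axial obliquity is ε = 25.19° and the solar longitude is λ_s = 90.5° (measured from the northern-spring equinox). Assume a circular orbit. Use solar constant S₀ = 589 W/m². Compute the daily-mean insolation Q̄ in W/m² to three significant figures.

Solar declination: sin δ = sin ε · sin λ_s = sin 25.19° × sin 90.5° = 0.42561, so δ = +25.189°.
cos H₀ = −tan(-82.0°) tan(+25.189°) = 3.3466 ≥ 1 ⇒ polar night, H₀ = 0 and Q̄ = 0.

Q̄ ≈ 0.00 W/m²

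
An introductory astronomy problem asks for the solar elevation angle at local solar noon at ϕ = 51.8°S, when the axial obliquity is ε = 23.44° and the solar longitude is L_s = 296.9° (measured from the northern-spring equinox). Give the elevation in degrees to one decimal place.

59.0°

Solar declination: sin δ = sin ε · sin L_s = sin 23.44° × sin 296.9° = -0.35475, so δ = -20.778°.
At local noon the hour angle is zero, so the zenith angle equals |ϕ − δ| = |-51.8° − (-20.778°)| = 31.022°.
Elevation = 90° − 31.022° = 59.0°.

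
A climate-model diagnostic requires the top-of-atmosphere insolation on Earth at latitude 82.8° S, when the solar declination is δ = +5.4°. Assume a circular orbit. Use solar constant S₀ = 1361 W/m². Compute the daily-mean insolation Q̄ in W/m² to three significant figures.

Q̄ ≈ 6.52 W/m²

cos H₀ = −tan(-82.8°) tan(+5.400°) = 0.7483, H₀ = 0.7254 rad.
Bracket: H₀ sin φ sin δ + cos φ cos δ sin H₀ = 0.7254×-0.99211×0.09411 + 0.12533×0.99556×0.66340 = -0.067729 + 0.082775 = 0.015046.
Q̄ = (S₀/π) × [bracket] = (1361/π) × 0.015046 = 6.518 W/m².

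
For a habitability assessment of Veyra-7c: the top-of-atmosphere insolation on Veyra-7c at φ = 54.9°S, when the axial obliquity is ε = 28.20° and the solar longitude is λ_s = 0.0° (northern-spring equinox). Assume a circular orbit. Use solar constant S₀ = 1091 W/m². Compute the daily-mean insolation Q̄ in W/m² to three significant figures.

Solar declination: sin δ = sin ε · sin λ_s = sin 28.20° × sin 0.0° = 0.00000, so δ = +0.000°.
cos H₀ = −tan(-54.9°) tan(+0.000°) = 0.0000, H₀ = 1.5708 rad.
Bracket: H₀ sin φ sin δ + cos φ cos δ sin H₀ = 1.5708×-0.81815×0.00000 + 0.57501×1.00000×1.00000 = -0.000000 + 0.575010 = 0.575010.
Q̄ = (S₀/π) × [bracket] = (1091/π) × 0.575010 = 199.7 W/m².

Q̄ ≈ 200 W/m²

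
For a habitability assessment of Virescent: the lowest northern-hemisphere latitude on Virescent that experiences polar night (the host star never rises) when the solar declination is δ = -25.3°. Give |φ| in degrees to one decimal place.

Polar night requires cos H₀ = −tan φ tan δ ≥ 1, i.e. tan φ tan δ ≤ −1.
The boundary is |tan φ| · |tan δ| = 1, so |φ| = 90° − |δ| = 90° − 25.3° = 64.7° in the northern hemisphere.

|φ| = 64.7°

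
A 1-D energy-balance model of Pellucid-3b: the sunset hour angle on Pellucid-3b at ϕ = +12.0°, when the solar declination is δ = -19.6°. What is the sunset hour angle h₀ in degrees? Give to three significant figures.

h₀ = 85.7°

cos h₀ = −tan ϕ · tan δ = −tan(+12.0°) × tan(-19.600°) = 0.0757, so h₀ = 1.4950 rad = 85.66°.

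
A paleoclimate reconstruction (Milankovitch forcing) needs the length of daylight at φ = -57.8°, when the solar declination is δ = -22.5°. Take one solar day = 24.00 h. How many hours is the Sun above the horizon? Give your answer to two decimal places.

17.48 h

cos H₀ = −tan φ · tan δ = −tan(-57.8°) × tan(-22.500°) = -0.6578, so H₀ = 2.2886 rad = 131.13°.
Daylight = 2H₀/(2π) × 24.00 h = (2.2886/π) × 24.00 = 17.48 h.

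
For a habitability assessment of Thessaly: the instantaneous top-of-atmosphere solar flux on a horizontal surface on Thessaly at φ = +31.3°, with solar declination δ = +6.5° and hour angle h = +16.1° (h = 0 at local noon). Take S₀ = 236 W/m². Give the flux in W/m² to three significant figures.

cos θ_z = sin φ sin δ + cos φ cos δ cos h = 0.058811 + 0.815669 = 0.874480.
Flux = S₀ · cos θ_z = 236 × 0.874480 = 206.4 W/m².

206 W/m²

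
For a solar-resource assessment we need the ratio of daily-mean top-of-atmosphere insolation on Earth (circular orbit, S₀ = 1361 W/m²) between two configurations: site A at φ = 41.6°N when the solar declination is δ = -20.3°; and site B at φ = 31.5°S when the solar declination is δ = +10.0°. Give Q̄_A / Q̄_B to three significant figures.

Q̄_A / Q̄_B ≈ 0.538

— Configuration A (φ=+41.6°):
cos H₀ = −tan(+41.6°) tan(-20.300°) = 0.3284, H₀ = 1.2362 rad.
Bracket: H₀ sin φ sin δ + cos φ cos δ sin H₀ = 1.2362×0.66393×-0.34694 + 0.74780×0.93789×0.94453 = -0.284751 + 0.662450 = 0.377699.
Q̄ = (S₀/π) × [bracket] = (1361/π) × 0.377699 = 163.63 W/m².
— Configuration B (φ=-31.5°):
cos H₀ = −tan(-31.5°) tan(+10.000°) = 0.1081, H₀ = 1.4625 rad.
Bracket: H₀ sin φ sin δ + cos φ cos δ sin H₀ = 1.4625×-0.52250×0.17365 + 0.85264×0.98481×0.99415 = -0.132696 + 0.834776 = 0.702080.
Q̄ = (S₀/π) × [bracket] = (1361/π) × 0.702080 = 304.15 W/m².
Ratio Q̄_A / Q̄_B = 163.63 / 304.15 = 0.5380.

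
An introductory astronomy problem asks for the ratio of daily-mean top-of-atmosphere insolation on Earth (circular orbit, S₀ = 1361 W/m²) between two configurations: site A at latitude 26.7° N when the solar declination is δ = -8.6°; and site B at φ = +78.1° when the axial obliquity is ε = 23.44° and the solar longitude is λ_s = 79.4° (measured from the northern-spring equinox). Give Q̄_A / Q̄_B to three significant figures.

Q̄_A / Q̄_B ≈ 0.649

— Configuration A (φ=+26.7°):
cos H₀ = −tan(+26.7°) tan(-8.600°) = 0.0761, H₀ = 1.4947 rad.
Bracket: H₀ sin φ sin δ + cos φ cos δ sin H₀ = 1.4947×0.44932×-0.14954 + 0.89337×0.98876×0.99710 = -0.100431 + 0.880767 = 0.780336.
Q̄ = (S₀/π) × [bracket] = (1361/π) × 0.780336 = 338.06 W/m².
— Configuration B (φ=+78.1°):
Solar declination: sin δ = sin ε · sin λ_s = sin 23.44° × sin 79.4° = 0.39100, so δ = +23.017°.
cos H₀ = −tan(+78.1°) tan(+23.017°) = -2.0159 ≤ −1 ⇒ polar day, H₀ = π.
Bracket: H₀ sin φ sin δ + cos φ cos δ sin H₀ = 3.1416×0.97851×0.39100 + 0.20620×0.92039×0.00000 = 1.201968 + 0.000000 = 1.201968.
Q̄ = (S₀/π) × [bracket] = (1361/π) × 1.201968 = 520.72 W/m².
Ratio Q̄_A / Q̄_B = 338.06 / 520.72 = 0.6492.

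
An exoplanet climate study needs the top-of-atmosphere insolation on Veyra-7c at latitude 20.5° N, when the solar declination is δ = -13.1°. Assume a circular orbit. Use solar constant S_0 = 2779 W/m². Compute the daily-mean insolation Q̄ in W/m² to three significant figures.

cos h₀ = −tan(+20.5°) tan(-13.100°) = 0.0870, h₀ = 1.4837 rad.
Bracket: h₀ sin ϕ sin δ + cos ϕ cos δ sin h₀ = 1.4837×0.35021×-0.22665 + 0.93667×0.97398×0.99621 = -0.117769 + 0.908840 = 0.791071.
Q̄ = (S_0/π) × [bracket] = (2779/π) × 0.791071 = 699.8 W/m².

Q̄ ≈ 700 W/m²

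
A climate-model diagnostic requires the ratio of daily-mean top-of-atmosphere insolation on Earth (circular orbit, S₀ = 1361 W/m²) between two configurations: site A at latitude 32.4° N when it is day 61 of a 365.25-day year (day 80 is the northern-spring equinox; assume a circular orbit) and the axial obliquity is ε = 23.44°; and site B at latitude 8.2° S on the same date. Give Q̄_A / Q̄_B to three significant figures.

— Configuration A (φ=+32.4°):
Solar longitude: λ_s = 360° × (61 − 80)/365.25 = -18.727°, i.e. -18.727° + 360° = 341.273°.
sin δ = sin 23.44° × sin 341.273° = -0.12771, so δ = -7.337°.
cos H₀ = −tan(+32.4°) tan(-7.337°) = 0.0817, H₀ = 1.4890 rad.
Bracket: H₀ sin φ sin δ + cos φ cos δ sin H₀ = 1.4890×0.53583×-0.12771 + 0.84433×0.99181×0.99666 = -0.101894 + 0.834618 = 0.732724.
Q̄ = (S₀/π) × [bracket] = (1361/π) × 0.732724 = 317.43 W/m².
— Configuration B (φ=-8.2°):
cos H₀ = −tan(-8.2°) tan(-7.337°) = -0.0186, H₀ = 1.5894 rad.
Bracket: H₀ sin φ sin δ + cos φ cos δ sin H₀ = 1.5894×-0.14263×-0.12771 + 0.98978×0.99181×0.99983 = 0.028951 + 0.981507 = 1.010458.
Q̄ = (S₀/π) × [bracket] = (1361/π) × 1.010458 = 437.75 W/m².
Ratio Q̄_A / Q̄_B = 317.43 / 437.75 = 0.7251.

Q̄_A / Q̄_B ≈ 0.725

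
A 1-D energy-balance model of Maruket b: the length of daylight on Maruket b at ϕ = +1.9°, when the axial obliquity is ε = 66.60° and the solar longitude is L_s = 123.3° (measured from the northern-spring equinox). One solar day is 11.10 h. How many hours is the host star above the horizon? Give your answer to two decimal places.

5.69 h

Solar declination: sin δ = sin ε · sin L_s = sin 66.60° × sin 123.3° = 0.76707, so δ = +50.091°.
cos h₀ = −tan ϕ · tan δ = −tan(+1.9°) × tan(+50.091°) = -0.0397, so h₀ = 1.6105 rad = 92.27°.
Daylight = 2h₀/(2π) × 11.10 h = (1.6105/π) × 11.10 = 5.69 h.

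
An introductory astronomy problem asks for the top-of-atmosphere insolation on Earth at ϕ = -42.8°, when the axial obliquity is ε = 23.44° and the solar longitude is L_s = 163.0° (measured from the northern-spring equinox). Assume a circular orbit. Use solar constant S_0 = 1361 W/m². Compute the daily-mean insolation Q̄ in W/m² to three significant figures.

Q̄ ≈ 264 W/m²

Solar declination: sin δ = sin ε · sin L_s = sin 23.44° × sin 163.0° = 0.11630, so δ = +6.679°.
cos h₀ = −tan(-42.8°) tan(+6.679°) = 0.1084, h₀ = 1.4621 rad.
Bracket: h₀ sin ϕ sin δ + cos ϕ cos δ sin h₀ = 1.4621×-0.67944×0.11630 + 0.73373×0.99321×0.99410 = -0.115533 + 0.724448 = 0.608915.
Q̄ = (S_0/π) × [bracket] = (1361/π) × 0.608915 = 263.8 W/m².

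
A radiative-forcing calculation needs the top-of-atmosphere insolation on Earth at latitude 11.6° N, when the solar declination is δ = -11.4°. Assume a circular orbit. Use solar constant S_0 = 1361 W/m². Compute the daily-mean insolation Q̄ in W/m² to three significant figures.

Q̄ ≈ 389 W/m²

cos h₀ = −tan(+11.6°) tan(-11.400°) = 0.0414, h₀ = 1.5294 rad.
Bracket: h₀ sin ϕ sin δ + cos ϕ cos δ sin h₀ = 1.5294×0.20108×-0.19766 + 0.97958×0.98027×0.99914 = -0.060787 + 0.959427 = 0.898640.
Q̄ = (S_0/π) × [bracket] = (1361/π) × 0.898640 = 389.3 W/m².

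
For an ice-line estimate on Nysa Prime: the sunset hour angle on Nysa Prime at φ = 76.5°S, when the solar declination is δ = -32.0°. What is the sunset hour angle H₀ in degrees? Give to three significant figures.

Sunrise equation: cos H₀ = −tan φ · tan δ = -2.6028 ≤ −1, so the host star never sets (polar day) and H₀ = π.

H₀ = 180°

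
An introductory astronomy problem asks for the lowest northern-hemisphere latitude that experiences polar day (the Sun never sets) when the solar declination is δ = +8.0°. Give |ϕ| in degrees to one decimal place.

|ϕ| = 82.0°

Polar day requires cos h₀ = −tan ϕ tan δ ≤ −1, i.e. tan ϕ tan δ ≥ 1.
The boundary is |tan ϕ| · |tan δ| = 1, so |ϕ| = 90° − |δ| = 90° − 8.0° = 82.0° in the northern hemisphere.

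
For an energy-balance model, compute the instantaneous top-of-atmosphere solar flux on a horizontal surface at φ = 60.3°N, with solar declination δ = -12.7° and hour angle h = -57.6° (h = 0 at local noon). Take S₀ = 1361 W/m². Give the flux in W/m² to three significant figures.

92.6 W/m²

cos θ_z = sin φ sin δ + cos φ cos δ cos h = -0.190965 + 0.258985 = 0.068020.
Flux = S₀ · cos θ_z = 1361 × 0.068020 = 92.58 W/m².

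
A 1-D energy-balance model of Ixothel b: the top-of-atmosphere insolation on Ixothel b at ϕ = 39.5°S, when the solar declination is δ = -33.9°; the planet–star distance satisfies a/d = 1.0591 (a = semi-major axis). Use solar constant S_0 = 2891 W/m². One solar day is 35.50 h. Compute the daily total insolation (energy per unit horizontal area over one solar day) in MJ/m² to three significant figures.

171 MJ/m²

cos h₀ = −tan(-39.5°) tan(-33.900°) = -0.5539, h₀ = 2.1579 rad.
Bracket: h₀ sin ϕ sin δ + cos ϕ cos δ sin h₀ = 2.1579×-0.63608×-0.55775 + 0.77162×0.83001×0.83256 = 0.765566 + 0.533215 = 1.298781.
Inverse-square distance factor (a/d)² = 1.0591² = 1.121693.
Q̄ = (S_0/π) × 1.121693 × [bracket] = (2891/π) × 1.121693 × 1.298781 = 1340.6 W/m².
Daily total = Q̄ × 35.50 h × 3600 s/h = 1340.6 × 35.50 × 3600 / 10⁶ = 171.3 MJ/m².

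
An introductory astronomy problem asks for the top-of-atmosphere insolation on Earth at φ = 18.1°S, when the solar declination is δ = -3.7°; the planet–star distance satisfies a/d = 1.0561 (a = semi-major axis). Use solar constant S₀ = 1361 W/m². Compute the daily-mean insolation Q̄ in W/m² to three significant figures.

Q̄ ≈ 474 W/m²

cos H₀ = −tan(-18.1°) tan(-3.700°) = -0.0211, H₀ = 1.5919 rad.
Bracket: H₀ sin φ sin δ + cos φ cos δ sin H₀ = 1.5919×-0.31068×-0.06453 + 0.95052×0.99792×0.99978 = 0.031915 + 0.948334 = 0.980249.
Inverse-square distance factor (a/d)² = 1.0561² = 1.115347.
Q̄ = (S₀/π) × 1.115347 × [bracket] = (1361/π) × 1.115347 × 0.980249 = 473.6 W/m².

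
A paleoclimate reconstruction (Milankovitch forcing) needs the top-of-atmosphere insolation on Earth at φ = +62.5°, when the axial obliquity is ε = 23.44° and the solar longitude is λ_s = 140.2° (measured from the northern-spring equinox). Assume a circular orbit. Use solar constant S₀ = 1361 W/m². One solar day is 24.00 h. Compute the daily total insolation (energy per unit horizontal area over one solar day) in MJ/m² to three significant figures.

Solar declination: sin δ = sin ε · sin λ_s = sin 23.44° × sin 140.2° = 0.25463, so δ = +14.752°.
cos H₀ = −tan(+62.5°) tan(+14.752°) = -0.5058, H₀ = 2.1011 rad.
Bracket: H₀ sin φ sin δ + cos φ cos δ sin H₀ = 2.1011×0.88701×0.25463 + 0.46175×0.96704×0.86265 = 0.474553 + 0.385200 = 0.859753.
Q̄ = (S₀/π) × [bracket] = (1361/π) × 0.859753 = 372.46 W/m².
Daily total = Q̄ × 24.00 h × 3600 s/h = 372.46 × 24.00 × 3600 / 10⁶ = 32.18 MJ/m².

32.2 MJ/m²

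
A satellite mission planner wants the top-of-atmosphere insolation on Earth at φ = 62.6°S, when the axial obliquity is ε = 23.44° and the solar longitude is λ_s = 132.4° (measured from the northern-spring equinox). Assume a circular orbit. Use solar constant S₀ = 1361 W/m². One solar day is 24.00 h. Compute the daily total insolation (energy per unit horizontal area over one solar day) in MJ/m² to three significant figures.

4.12 MJ/m²

Solar declination: sin δ = sin ε · sin λ_s = sin 23.44° × sin 132.4° = 0.29375, so δ = +17.083°.
cos H₀ = −tan(-62.6°) tan(+17.083°) = 0.5929, H₀ = 0.9362 rad.
Bracket: H₀ sin φ sin δ + cos φ cos δ sin H₀ = 0.9362×-0.88782×0.29375 + 0.46020×0.95588×0.80531 = -0.244158 + 0.354253 = 0.110095.
Q̄ = (S₀/π) × [bracket] = (1361/π) × 0.110095 = 47.695 W/m².
Daily total = Q̄ × 24.00 h × 3600 s/h = 47.695 × 24.00 × 3600 / 10⁶ = 4.121 MJ/m².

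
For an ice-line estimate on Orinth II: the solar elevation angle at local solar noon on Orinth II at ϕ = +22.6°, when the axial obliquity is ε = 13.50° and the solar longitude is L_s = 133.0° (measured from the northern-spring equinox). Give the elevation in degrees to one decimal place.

77.2°

Solar declination: sin δ = sin ε · sin L_s = sin 13.50° × sin 133.0° = 0.17073, so δ = +9.830°.
At local noon the hour angle is zero, so the zenith angle equals |ϕ − δ| = |+22.6° − (+9.830°)| = 12.770°.
Elevation = 90° − 12.770° = 77.2°.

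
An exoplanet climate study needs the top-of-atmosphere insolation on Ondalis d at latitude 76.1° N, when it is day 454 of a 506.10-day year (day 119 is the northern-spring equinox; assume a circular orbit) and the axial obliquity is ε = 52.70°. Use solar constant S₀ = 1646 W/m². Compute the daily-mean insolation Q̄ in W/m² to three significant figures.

Q̄ ≈ 0.00 W/m²

Solar longitude: λ_s = 360° × (454 − 119)/506.10 = 238.293°.
sin δ = sin 52.70° × sin 238.293° = -0.67675, so δ = -42.590°.
cos H₀ = −tan(+76.1°) tan(-42.590°) = 3.7144 ≥ 1 ⇒ polar night, H₀ = 0 and Q̄ = 0.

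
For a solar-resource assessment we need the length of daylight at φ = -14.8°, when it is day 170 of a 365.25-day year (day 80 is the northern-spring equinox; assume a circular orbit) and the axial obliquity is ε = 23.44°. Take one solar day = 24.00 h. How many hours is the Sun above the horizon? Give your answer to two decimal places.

Solar longitude: λ_s = 360° × (170 − 80)/365.25 = 88.706°.
sin δ = sin 23.44° × sin 88.706° = 0.39769, so δ = +23.434°.
cos H₀ = −tan φ · tan δ = −tan(-14.8°) × tan(+23.434°) = 0.1145, so H₀ = 1.4560 rad = 83.42°.
Daylight = 2H₀/(2π) × 24.00 h = (1.4560/π) × 24.00 = 11.12 h.

11.12 h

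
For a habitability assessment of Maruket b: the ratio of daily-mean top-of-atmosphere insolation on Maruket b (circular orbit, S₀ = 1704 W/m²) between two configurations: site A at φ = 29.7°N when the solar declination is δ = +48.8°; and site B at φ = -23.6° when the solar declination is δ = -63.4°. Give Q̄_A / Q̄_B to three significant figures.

— Configuration A (φ=+29.7°):
cos H₀ = −tan(+29.7°) tan(+48.800°) = -0.6516, H₀ = 2.2804 rad.
Bracket: H₀ sin φ sin δ + cos φ cos δ sin H₀ = 2.2804×0.49546×0.75241 + 0.86863×0.65869×0.75860 = 0.850108 + 0.434039 = 1.284147.
Q̄ = (S₀/π) × [bracket] = (1704/π) × 1.284147 = 696.52 W/m².
— Configuration B (φ=-23.6°):
cos H₀ = −tan(-23.6°) tan(-63.400°) = -0.8724, H₀ = 2.6310 rad.
Bracket: H₀ sin φ sin δ + cos φ cos δ sin H₀ = 2.6310×-0.40035×-0.89415 + 0.91636×0.44776×0.48871 = 0.941827 + 0.200522 = 1.142349.
Q̄ = (S₀/π) × [bracket] = (1704/π) × 1.142349 = 619.61 W/m².
Ratio Q̄_A / Q̄_B = 696.52 / 619.61 = 1.124.

Q̄_A / Q̄_B ≈ 1.12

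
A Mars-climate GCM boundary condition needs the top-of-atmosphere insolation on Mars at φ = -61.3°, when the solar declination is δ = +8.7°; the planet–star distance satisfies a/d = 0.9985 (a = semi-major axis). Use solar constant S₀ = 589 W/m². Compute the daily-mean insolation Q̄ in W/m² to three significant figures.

cos H₀ = −tan(-61.3°) tan(+8.700°) = 0.2795, H₀ = 1.2875 rad.
Bracket: H₀ sin φ sin δ + cos φ cos δ sin H₀ = 1.2875×-0.87715×0.15126 + 0.48022×0.98849×0.96015 = -0.170823 + 0.455776 = 0.284953.
Inverse-square distance factor (a/d)² = 0.9985² = 0.997002.
Q̄ = (S₀/π) × 0.997002 × [bracket] = (589/π) × 0.997002 × 0.284953 = 53.26 W/m².

Q̄ ≈ 53.3 W/m²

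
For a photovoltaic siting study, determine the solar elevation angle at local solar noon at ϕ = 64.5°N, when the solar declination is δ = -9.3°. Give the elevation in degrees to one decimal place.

16.2°

At local noon the hour angle is zero, so the zenith angle equals |ϕ − δ| = |+64.5° − (-9.300°)| = 73.800°.
Elevation = 90° − 73.800° = 16.2°.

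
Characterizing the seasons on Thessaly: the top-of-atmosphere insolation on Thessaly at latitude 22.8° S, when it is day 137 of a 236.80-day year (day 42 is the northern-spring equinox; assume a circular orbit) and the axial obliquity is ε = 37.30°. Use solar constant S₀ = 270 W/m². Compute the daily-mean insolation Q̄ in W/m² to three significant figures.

Q̄ ≈ 56.6 W/m²

Solar longitude: λ_s = 360° × (137 − 42)/236.80 = 144.426°.
sin δ = sin 37.30° × sin 144.426° = 0.35254, so δ = +20.643°.
cos H₀ = −tan(-22.8°) tan(+20.643°) = 0.1584, H₀ = 1.4118 rad.
Bracket: H₀ sin φ sin δ + cos φ cos δ sin H₀ = 1.4118×-0.38752×0.35254 + 0.92186×0.93580×0.98738 = -0.192875 + 0.851790 = 0.658915.
Q̄ = (S₀/π) × [bracket] = (270/π) × 0.658915 = 56.63 W/m².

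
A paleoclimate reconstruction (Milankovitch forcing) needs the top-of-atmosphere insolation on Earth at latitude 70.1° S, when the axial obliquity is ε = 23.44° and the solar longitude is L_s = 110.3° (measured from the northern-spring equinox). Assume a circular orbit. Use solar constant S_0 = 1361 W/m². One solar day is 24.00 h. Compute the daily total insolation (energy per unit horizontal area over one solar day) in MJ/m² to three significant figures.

0.00 MJ/m²

Solar declination: sin δ = sin ε · sin L_s = sin 23.44° × sin 110.3° = 0.37308, so δ = +21.906°.
cos h₀ = −tan(-70.1°) tan(+21.906°) = 1.1108 ≥ 1 ⇒ polar night, h₀ = 0 and Q̄ = 0.
Daily total = Q̄ × 24.00 h × 3600 s/h = 0.00 MJ/m².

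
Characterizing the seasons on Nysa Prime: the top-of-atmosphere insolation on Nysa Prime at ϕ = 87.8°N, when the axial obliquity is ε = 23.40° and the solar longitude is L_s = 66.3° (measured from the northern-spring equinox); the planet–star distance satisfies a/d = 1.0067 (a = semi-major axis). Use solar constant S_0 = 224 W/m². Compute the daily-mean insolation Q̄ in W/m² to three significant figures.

Solar declination: sin δ = sin ε · sin L_s = sin 23.40° × sin 66.3° = 0.36365, so δ = +21.325°.
cos h₀ = −tan(+87.8°) tan(+21.325°) = -10.1619 ≤ −1 ⇒ polar day, h₀ = π.
Bracket: h₀ sin ϕ sin δ + cos ϕ cos δ sin h₀ = 3.1416×0.99926×0.36365 + 0.03839×0.93153×0.00000 = 1.141597 + 0.000000 = 1.141597.
Inverse-square distance factor (a/d)² = 1.0067² = 1.013445.
Q̄ = (S_0/π) × 1.013445 × [bracket] = (224/π) × 1.013445 × 1.141597 = 82.49 W/m².

Q̄ ≈ 82.5 W/m²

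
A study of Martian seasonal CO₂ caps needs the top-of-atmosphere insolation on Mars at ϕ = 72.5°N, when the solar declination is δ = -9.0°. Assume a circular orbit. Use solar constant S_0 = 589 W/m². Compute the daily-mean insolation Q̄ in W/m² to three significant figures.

Q̄ ≈ 18.9 W/m²

cos h₀ = −tan(+72.5°) tan(-9.000°) = 0.5023, h₀ = 1.0445 rad.
Bracket: h₀ sin ϕ sin δ + cos ϕ cos δ sin h₀ = 1.0445×0.95372×-0.15643 + 0.30071×0.98769×0.86468 = -0.155829 + 0.256817 = 0.100988.
Q̄ = (S_0/π) × [bracket] = (589/π) × 0.100988 = 18.93 W/m².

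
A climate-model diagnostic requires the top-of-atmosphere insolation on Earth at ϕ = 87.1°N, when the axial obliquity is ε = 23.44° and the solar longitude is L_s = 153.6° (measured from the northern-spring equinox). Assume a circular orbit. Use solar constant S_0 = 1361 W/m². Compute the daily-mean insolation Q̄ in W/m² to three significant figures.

Q̄ ≈ 240 W/m²

Solar declination: sin δ = sin ε · sin L_s = sin 23.44° × sin 153.6° = 0.17687, so δ = +10.188°.
cos h₀ = −tan(+87.1°) tan(+10.188°) = -3.5474 ≤ −1 ⇒ polar day, h₀ = π.
Bracket: h₀ sin ϕ sin δ + cos ϕ cos δ sin h₀ = 3.1416×0.99872×0.17687 + 0.05059×0.98423×0.00000 = 0.554944 + 0.000000 = 0.554944.
Q̄ = (S_0/π) × [bracket] = (1361/π) × 0.554944 = 240.4 W/m².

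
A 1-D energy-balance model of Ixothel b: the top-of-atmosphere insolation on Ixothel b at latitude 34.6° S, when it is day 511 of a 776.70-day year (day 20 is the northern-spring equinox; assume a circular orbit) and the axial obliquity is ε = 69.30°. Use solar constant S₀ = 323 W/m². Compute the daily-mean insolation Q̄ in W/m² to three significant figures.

Q̄ ≈ 138 W/m²

Solar longitude: λ_s = 360° × (511 − 20)/776.70 = 227.578°.
sin δ = sin 69.30° × sin 227.578° = -0.69054, so δ = -43.673°.
cos H₀ = −tan(-34.6°) tan(-43.673°) = -0.6586, H₀ = 2.2898 rad.
Bracket: H₀ sin φ sin δ + cos φ cos δ sin H₀ = 2.2898×-0.56784×-0.69054 + 0.82314×0.72329×0.75248 = 0.897868 + 0.448003 = 1.345871.
Q̄ = (S₀/π) × [bracket] = (323/π) × 1.345871 = 138.4 W/m².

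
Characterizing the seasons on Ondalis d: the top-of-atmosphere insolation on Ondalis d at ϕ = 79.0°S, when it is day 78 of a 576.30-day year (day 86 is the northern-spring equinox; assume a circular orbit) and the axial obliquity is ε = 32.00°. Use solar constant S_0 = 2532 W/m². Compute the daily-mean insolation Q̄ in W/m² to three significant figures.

Solar longitude: L_s = 360° × (78 − 86)/576.30 = -4.997°, i.e. -4.997° + 360° = 355.003°.
sin δ = sin 32.00° × sin 355.003° = -0.04616, so δ = -2.646°.
cos h₀ = −tan(-79.0°) tan(-2.646°) = -0.2377, h₀ = 1.8108 rad.
Bracket: h₀ sin ϕ sin δ + cos ϕ cos δ sin h₀ = 1.8108×-0.98163×-0.04616 + 0.19081×0.99893×0.97133 = 0.082051 + 0.185141 = 0.267192.
Q̄ = (S_0/π) × [bracket] = (2532/π) × 0.267192 = 215.3 W/m².

Q̄ ≈ 215 W/m²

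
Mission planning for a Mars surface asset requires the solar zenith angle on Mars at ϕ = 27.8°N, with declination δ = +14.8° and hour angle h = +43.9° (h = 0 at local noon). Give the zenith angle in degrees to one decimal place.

cos θ_z = sin ϕ sin δ + cos ϕ cos δ cos h = 0.119136 + 0.616240 = 0.735376.
θ_z = arccos(0.735376) = 42.7°.

θ_z = 42.7°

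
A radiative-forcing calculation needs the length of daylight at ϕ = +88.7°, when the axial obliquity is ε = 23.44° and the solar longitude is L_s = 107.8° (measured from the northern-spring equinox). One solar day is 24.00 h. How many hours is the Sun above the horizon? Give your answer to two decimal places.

Solar declination: sin δ = sin ε · sin L_s = sin 23.44° × sin 107.8° = 0.37875, so δ = +22.256°.
Sunrise equation: cos h₀ = −tan ϕ · tan δ = -18.0333 ≤ −1, so the Sun never sets (polar day) and h₀ = π.
Daylight = 2h₀/(2π) × 24.00 h = (3.1416/π) × 24.00 = 24.00 h.

24.00 h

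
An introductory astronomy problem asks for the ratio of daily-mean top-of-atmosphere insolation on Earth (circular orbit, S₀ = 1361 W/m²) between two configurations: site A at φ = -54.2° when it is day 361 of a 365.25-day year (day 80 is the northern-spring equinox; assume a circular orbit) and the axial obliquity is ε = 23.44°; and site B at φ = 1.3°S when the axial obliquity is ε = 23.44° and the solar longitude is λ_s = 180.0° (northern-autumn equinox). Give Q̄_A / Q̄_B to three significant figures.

Q̄_A / Q̄_B ≈ 1.14

— Configuration A (φ=-54.2°):
Solar longitude: λ_s = 360° × (361 − 80)/365.25 = 276.961°.
sin δ = sin 23.44° × sin 276.961° = -0.39486, so δ = -23.257°.
cos H₀ = −tan(-54.2°) tan(-23.257°) = -0.5959, H₀ = 2.2092 rad.
Bracket: H₀ sin φ sin δ + cos φ cos δ sin H₀ = 2.2092×-0.81106×-0.39486 + 0.58496×0.91874×0.80306 = 0.707508 + 0.431585 = 1.139093.
Q̄ = (S₀/π) × [bracket] = (1361/π) × 1.139093 = 493.48 W/m².
— Configuration B (φ=-1.3°):
Solar declination: sin δ = sin ε · sin λ_s = sin 23.44° × sin 180.0° = 0.00000, so δ = +0.000°.
cos H₀ = −tan(-1.3°) tan(+0.000°) = 0.0000, H₀ = 1.5708 rad.
Bracket: H₀ sin φ sin δ + cos φ cos δ sin H₀ = 1.5708×-0.02269×0.00000 + 0.99974×1.00000×1.00000 = -0.000000 + 0.999740 = 0.999740.
Q̄ = (S₀/π) × [bracket] = (1361/π) × 0.999740 = 433.11 W/m².
Ratio Q̄_A / Q̄_B = 493.48 / 433.11 = 1.139.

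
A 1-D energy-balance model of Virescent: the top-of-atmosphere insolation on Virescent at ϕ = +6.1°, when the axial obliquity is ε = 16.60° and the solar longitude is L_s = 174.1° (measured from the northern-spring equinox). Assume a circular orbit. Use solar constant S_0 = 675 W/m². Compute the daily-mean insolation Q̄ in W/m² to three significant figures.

Q̄ ≈ 215 W/m²

Solar declination: sin δ = sin ε · sin L_s = sin 16.60° × sin 174.1° = 0.02937, so δ = +1.683°.
cos h₀ = −tan(+6.1°) tan(+1.683°) = -0.0031, h₀ = 1.5739 rad.
Bracket: h₀ sin ϕ sin δ + cos ϕ cos δ sin h₀ = 1.5739×0.10626×0.02937 + 0.99434×0.99957×1.00000 = 0.004912 + 0.993912 = 0.998824.
Q̄ = (S_0/π) × [bracket] = (675/π) × 0.998824 = 214.6 W/m².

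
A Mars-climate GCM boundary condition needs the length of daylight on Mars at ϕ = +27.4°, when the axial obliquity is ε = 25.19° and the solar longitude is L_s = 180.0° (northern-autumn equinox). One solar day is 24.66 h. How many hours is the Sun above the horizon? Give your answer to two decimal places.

Solar declination: sin δ = sin ε · sin L_s = sin 25.19° × sin 180.0° = 0.00000, so δ = +0.000°.
cos h₀ = −tan ϕ · tan δ = −tan(+27.4°) × tan(+0.000°) = -0.0000, so h₀ = 1.5708 rad = 90.00°.
Daylight = 2h₀/(2π) × 24.66 h = (1.5708/π) × 24.66 = 12.33 h.

12.33 h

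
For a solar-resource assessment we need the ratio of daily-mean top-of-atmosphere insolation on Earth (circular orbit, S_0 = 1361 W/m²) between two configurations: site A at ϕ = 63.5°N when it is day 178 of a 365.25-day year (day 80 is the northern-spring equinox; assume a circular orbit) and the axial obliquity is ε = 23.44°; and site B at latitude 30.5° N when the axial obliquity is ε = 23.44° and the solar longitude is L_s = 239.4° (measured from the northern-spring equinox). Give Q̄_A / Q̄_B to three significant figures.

— Configuration A (ϕ=+63.5°):
Solar longitude: L_s = 360° × (178 − 80)/365.25 = 96.591°.
sin δ = sin 23.44° × sin 96.591° = 0.39516, so δ = +23.276°.
cos h₀ = −tan(+63.5°) tan(+23.276°) = -0.8628, h₀ = 2.6116 rad.
Bracket: h₀ sin ϕ sin δ + cos ϕ cos δ sin h₀ = 2.6116×0.89493×0.39516 + 0.44620×0.91861×0.50557 = 0.923568 + 0.207225 = 1.130793.
Q̄ = (S_0/π) × [bracket] = (1361/π) × 1.130793 = 489.88 W/m².
— Configuration B (ϕ=+30.5°):
Solar declination: sin δ = sin ε · sin L_s = sin 23.44° × sin 239.4° = -0.34239, so δ = -20.023°.
cos h₀ = −tan(+30.5°) tan(-20.023°) = 0.2147, h₀ = 1.3545 rad.
Bracket: h₀ sin ϕ sin δ + cos ϕ cos δ sin h₀ = 1.3545×0.50754×-0.34239 + 0.86163×0.93956×0.97669 = -0.235380 + 0.790682 = 0.555302.
Q̄ = (S_0/π) × [bracket] = (1361/π) × 0.555302 = 240.57 W/m².
Ratio Q̄_A / Q̄_B = 489.88 / 240.57 = 2.036.

Q̄_A / Q̄_B ≈ 2.04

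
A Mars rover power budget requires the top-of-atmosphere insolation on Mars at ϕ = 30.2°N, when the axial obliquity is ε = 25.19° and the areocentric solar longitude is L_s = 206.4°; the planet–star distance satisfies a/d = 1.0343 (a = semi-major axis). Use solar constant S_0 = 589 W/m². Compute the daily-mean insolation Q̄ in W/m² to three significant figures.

Q̄ ≈ 141 W/m²

sin δ = sin 25.19° × sin 206.4° = -0.18925, so δ = -10.909°.
cos h₀ = −tan(+30.2°) tan(-10.909°) = 0.1122, h₀ = 1.4584 rad.
Bracket: h₀ sin ϕ sin δ + cos ϕ cos δ sin h₀ = 1.4584×0.50302×-0.18925 + 0.86427×0.98193×0.99369 = -0.138835 + 0.843298 = 0.704463.
Inverse-square distance factor (a/d)² = 1.0343² = 1.069776.
Q̄ = (S_0/π) × 1.069776 × [bracket] = (589/π) × 1.069776 × 0.704463 = 141.3 W/m².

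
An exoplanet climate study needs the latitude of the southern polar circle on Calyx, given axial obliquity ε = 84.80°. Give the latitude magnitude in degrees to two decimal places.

5.20°

The polar circle is the lowest latitude that experiences at least one full rotation of continuous darkness at the northern-summer solstice; it lies at |φ| = 90° − ε = 90° − 84.80° = 5.20°.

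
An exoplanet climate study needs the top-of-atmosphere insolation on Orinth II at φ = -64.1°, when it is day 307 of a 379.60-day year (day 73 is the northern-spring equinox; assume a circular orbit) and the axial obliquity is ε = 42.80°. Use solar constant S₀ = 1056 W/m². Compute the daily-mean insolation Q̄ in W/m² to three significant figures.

Solar longitude: λ_s = 360° × (307 − 73)/379.60 = 221.918°.
sin δ = sin 42.80° × sin 221.918° = -0.45391, so δ = -26.995°.
cos H₀ = −tan(-64.1°) tan(-26.995°) = -1.0491 ≤ −1 ⇒ polar day, H₀ = π.
Bracket: H₀ sin φ sin δ + cos φ cos δ sin H₀ = 3.1416×-0.89956×-0.45391 + 0.43680×0.89105×0.00000 = 1.282776 + 0.000000 = 1.282776.
Q̄ = (S₀/π) × [bracket] = (1056/π) × 1.282776 = 431.2 W/m².

Q̄ ≈ 431 W/m²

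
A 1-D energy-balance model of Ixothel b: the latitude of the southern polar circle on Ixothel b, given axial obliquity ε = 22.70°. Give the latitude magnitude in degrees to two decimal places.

67.30°

The polar circle is the lowest latitude that experiences at least one full rotation of continuous darkness at the northern-summer solstice; it lies at |ϕ| = 90° − ε = 90° − 22.70° = 67.30°.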